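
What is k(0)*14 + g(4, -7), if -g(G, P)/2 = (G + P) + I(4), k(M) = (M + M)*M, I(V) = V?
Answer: -2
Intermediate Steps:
k(M) = 2*M² (k(M) = (2*M)*M = 2*M²)
g(G, P) = -8 - 2*G - 2*P (g(G, P) = -2*((G + P) + 4) = -2*(4 + G + P) = -8 - 2*G - 2*P)
k(0)*14 + g(4, -7) = (2*0²)*14 + (-8 - 2*4 - 2*(-7)) = (2*0)*14 + (-8 - 8 + 14) = 0*14 - 2 = 0 - 2 = -2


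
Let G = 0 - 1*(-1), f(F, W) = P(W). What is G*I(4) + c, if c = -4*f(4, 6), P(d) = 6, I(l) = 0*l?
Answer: -24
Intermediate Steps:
I(l) = 0
f(F, W) = 6
G = 1 (G = 0 + 1 = 1)
c = -24 (c = -4*6 = -24)
G*I(4) + c = 1*0 - 24 = 0 - 24 = -24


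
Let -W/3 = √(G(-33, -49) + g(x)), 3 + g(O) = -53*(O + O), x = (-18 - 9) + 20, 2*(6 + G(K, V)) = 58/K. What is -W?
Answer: 4*√49830/11 ≈ 81.173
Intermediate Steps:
G(K, V) = -6 + 29/K (G(K, V) = -6 + (58/K)/2 = -6 + 29/K)
x = -7 (x = -27 + 20 = -7)
g(O) = -3 - 106*O (g(O) = -3 - 53*(O + O) = -3 - 106*O)
W = -4*√49830/11 (W = -3*√((-6 + 29/(-33)) + (-3 - 106*(-7))) = -3*√((-6 + 29*(-1/33)) + (-3 + 742)) = -3*√((-6 - 29/33) + 739) = -3*√(-227/33 + 739) = -4*√49830/11 ≈ -81.173)
-W = -(-4)*√49830/11 = 4*√49830/11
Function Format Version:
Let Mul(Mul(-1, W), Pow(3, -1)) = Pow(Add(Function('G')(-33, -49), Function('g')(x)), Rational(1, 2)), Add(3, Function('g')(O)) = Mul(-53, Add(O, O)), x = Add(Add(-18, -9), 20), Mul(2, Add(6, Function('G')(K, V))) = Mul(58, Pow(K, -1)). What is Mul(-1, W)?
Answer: Mul(Rational(4, 11), Pow(49830, Rational(1, 2))) ≈ 81.173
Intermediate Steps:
Function('G')(K, V) = Add(-6, Mul(29, Pow(K, -1))) (Function('G')(K, V) = Add(-6, Mul(Rational(1, 2), Mul(58, Pow(K, -1)))) = Add(-6, Mul(29, Pow(K, -1))))
x = -7 (x = Add(-27, 20) = -7)
Function('g')(O) = Add(-3, Mul(-106, O)) (Function('g')(O) = Add(-3, Mul(-53, Add(O, O))) = Add(-3, Mul(-53, Mul(2, O))) = Add(-3, Mul(-106, O)))
W = Mul(Rational(-4, 11), Pow(49830, Rational(1, 2))) (W = Mul(-3, Pow(Add(Add(-6, Mul(29, Pow(-33, -1))), Add(-3, Mul(-106, -7))), Rational(1, 2))) = Mul(-3, Pow(Add(Add(-6, Mul(29, Rational(-1, 33))), Add(-3, 742)), Rational(1, 2))) = Mul(-3, Pow(Add(Add(-6, Rational(-29, 33)), 739), Rational(1, 2))) = Mul(-3, Pow(Add(Rational(-227, 33), 739), Rational(1, 2))) = Mul(-3, Pow(Rational(24160, 33), Rational(1, 2))) = Mul(-3, Mul(Rational(4, 33), Pow(49830, Rational(1, 2)))) = Mul(Rational(-4, 11), Pow(49830, Rational(1, 2))) ≈ -81.173)
Mul(-1, W) = Mul(-1, Mul(Rational(-4, 11), Pow(49830, Rational(1, 2)))) = Mul(Rational(4, 11), Pow(49830, Rational(1, 2)))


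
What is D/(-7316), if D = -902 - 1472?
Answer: 1187/3658 ≈ 0.32449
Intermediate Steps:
D = -2374
D/(-7316) = -2374/(-7316) = -2374*(-1/7316) = 1187/3658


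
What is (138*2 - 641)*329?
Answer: -120085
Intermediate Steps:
(138*2 - 641)*329 = (276 - 641)*329 = -365*329 = -120085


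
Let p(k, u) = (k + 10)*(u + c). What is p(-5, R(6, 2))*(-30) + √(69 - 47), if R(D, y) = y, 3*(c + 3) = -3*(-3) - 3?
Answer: -150 + √22 ≈ -145.31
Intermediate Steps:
c = -1 (c = -3 + (-3*(-3) - 3)/3 = -3 + (9 - 3)/3 = -3 + (⅓)*6 = -3 + 2 = -1)
p(k, u) = (-1 + u)*(10 + k) (p(k, u) = (k + 10)*(u - 1) = (10 + k)*(-1 + u) = (-1 + u)*(10 + k))
p(-5, R(6, 2))*(-30) + √(69 - 47) = (-10 - 1*(-5) + 10*2 - 5*2)*(-30) + √(69 - 47) = (-10 + 5 + 20 - 10)*(-30) + √22 = 5*(-30) + √22 = -150 + √22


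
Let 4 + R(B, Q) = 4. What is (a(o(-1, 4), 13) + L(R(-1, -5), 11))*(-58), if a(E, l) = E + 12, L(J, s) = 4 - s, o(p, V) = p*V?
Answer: -58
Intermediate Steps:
R(B, Q) = 0 (R(B, Q) = -4 + 4 = 0)
o(p, V) = V*p
a(E, l) = 12 + E
(a(o(-1, 4), 13) + L(R(-1, -5), 11))*(-58) = ((12 + 4*(-1)) + (4 - 1*11))*(-58) = ((12 - 4) + (4 - 11))*(-58) = (8 - 7)*(-58) = 1*(-58) = -58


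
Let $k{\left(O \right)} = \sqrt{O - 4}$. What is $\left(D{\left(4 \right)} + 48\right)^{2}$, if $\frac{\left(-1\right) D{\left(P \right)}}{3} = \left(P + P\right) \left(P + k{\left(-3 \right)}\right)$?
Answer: $-1728 + 2304 i \sqrt{7} \approx -1728.0 + 6095.8 i$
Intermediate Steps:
$k{\left(O \right)} = \sqrt{-4 + O}$
$D{\left(P \right)} = - 6 P \left(P + i \sqrt{7}\right)$ ($D{\left(P \right)} = - 3 \left(P + P\right) \left(P + \sqrt{-4 - 3}\right) = - 3 \cdot 2 P \left(P + \sqrt{-7}\right) = - 3 \cdot 2 P \left(P + i \sqrt{7}\right) = - 6 P \left(P + i \sqrt{7}\right)$)
$\left(D{\left(4 \right)} + 48\right)^{2} = \left(\left(-6\right) 4 \left(4 + i \sqrt{7}\right) + 48\right)^{2} = \left(\left(-96 - 24 i \sqrt{7}\right) + 48\right)^{2} = \left(-48 - 24 i \sqrt{7}\right)^{2}$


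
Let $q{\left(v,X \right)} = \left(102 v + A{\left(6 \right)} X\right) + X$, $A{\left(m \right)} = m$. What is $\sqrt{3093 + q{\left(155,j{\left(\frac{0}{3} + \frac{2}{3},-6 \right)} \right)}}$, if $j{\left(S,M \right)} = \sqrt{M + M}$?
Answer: $\sqrt{18903 + 14 i \sqrt{3}} \approx 137.49 + 0.0882 i$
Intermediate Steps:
$j{\left(S,M \right)} = \sqrt{2} \sqrt{M}$ ($j{\left(S,M \right)} = \sqrt{2 M} = \sqrt{2} \sqrt{M}$)
$q{\left(v,X \right)} = 7 X + 102 v$ ($q{\left(v,X \right)} = \left(102 v + 6 X\right) + X = \left(6 X + 102 v\right) + X = 7 X + 102 v$)
$\sqrt{3093 + q{\left(155,j{\left(\frac{0}{3} + \frac{2}{3},-6 \right)} \right)}} = \sqrt{3093 + \left(7 \sqrt{2} \sqrt{-6} + 102 \cdot 155\right)} = \sqrt{3093 + \left(7 \sqrt{2} i \sqrt{6} + 15810\right)} = \sqrt{3093 + \left(7 \cdot 2 i \sqrt{3} + 15810\right)} = \sqrt{3093 + \left(14 i \sqrt{3} + 15810\right)} = \sqrt{3093 + \left(15810 + 14 i \sqrt{3}\right)} = \sqrt{18903 + 14 i \sqrt{3}}$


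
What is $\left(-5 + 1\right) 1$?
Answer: $-4$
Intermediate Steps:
$\left(-5 + 1\right) 1 = \left(-4\right) 1 = -4$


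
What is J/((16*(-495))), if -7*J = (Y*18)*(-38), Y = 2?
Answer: -19/770 ≈ -0.024675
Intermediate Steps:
J = 1368/7 (J = -2*18*(-38)/7 = -36*(-38)/7 = -⅐*(-1368) = 1368/7 ≈ 195.43)
J/((16*(-495))) = 1368/(7*((16*(-495)))) = (1368/7)/(-7920) = (1368/7)*(-1/7920) = -19/770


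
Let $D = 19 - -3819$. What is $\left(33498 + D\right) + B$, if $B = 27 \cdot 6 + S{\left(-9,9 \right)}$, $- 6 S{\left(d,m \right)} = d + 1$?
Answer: $\frac{112498}{3} \approx 37499.0$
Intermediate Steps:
$S{\left(d,m \right)} = - \frac{1}{6} - \frac{d}{6}$ ($S{\left(d,m \right)} = - \frac{d + 1}{6} = - \frac{1 + d}{6} = - \frac{1}{6} - \frac{d}{6}$)
$B = \frac{490}{3}$ ($B = 27 \cdot 6 - - \frac{4}{3} = 162 + \left(- \frac{1}{6} + \frac{3}{2}\right) = 162 + \frac{4}{3} = \frac{490}{3} \approx 163.33$)
$D = 3838$ ($D = 19 + 3819 = 3838$)
$\left(33498 + D\right) + B = \left(33498 + 3838\right) + \frac{490}{3} = 37336 + \frac{490}{3} = \frac{112498}{3}$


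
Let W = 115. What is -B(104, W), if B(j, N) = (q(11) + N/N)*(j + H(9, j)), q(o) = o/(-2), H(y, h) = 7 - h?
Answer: 63/2 ≈ 31.500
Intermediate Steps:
q(o) = -o/2 (q(o) = o*(-½) = -o/2)
B(j, N) = -63/2 (B(j, N) = (-½*11 + N/N)*(j + (7 - j)) = (-11/2 + 1)*7 = -9/2*7 = -63/2)
-B(104, W) = -1*(-63/2) = 63/2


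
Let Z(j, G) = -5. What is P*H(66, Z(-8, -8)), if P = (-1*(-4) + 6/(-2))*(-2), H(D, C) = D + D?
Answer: -264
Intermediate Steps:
H(D, C) = 2*D
P = -2 (P = (4 + 6*(-½))*(-2) = (4 - 3)*(-2) = 1*(-2) = -2)
P*H(66, Z(-8, -8)) = -4*66 = -2*132 = -264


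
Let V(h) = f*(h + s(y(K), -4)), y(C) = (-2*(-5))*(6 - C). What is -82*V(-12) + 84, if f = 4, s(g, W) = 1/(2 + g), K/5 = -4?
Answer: 526456/131 ≈ 4018.8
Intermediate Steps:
K = -20 (K = 5*(-4) = -20)
y(C) = 60 - 10*C (y(C) = 10*(6 - C) = 60 - 10*C)
V(h) = 2/131 + 4*h (V(h) = 4*(h + 1/(2 + (60 - 10*(-20)))) = 4*(h + 1/(2 + (60 + 200))) = 4*(h + 1/(2 + 260)) = 4*(h + 1/262) = 4*(1/262 + h) = 2/131 + 4*h)
-82*V(-12) + 84 = -82*(2/131 + 4*(-12)) + 84 = -82*(2/131 - 48) + 84 = -82*(-6286/131) + 84 = 515452/131 + 84 = 526456/131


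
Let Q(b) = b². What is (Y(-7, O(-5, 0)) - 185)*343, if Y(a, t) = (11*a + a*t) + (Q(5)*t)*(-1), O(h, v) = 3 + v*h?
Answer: -122794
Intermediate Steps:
O(h, v) = 3 + h*v
Y(a, t) = -25*t + 11*a + a*t (Y(a, t) = (11*a + a*t) + (5²*t)*(-1) = (11*a + a*t) + (25*t)*(-1) = (11*a + a*t) - 25*t = -25*t + 11*a + a*t)
(Y(-7, O(-5, 0)) - 185)*343 = ((-25*(3 - 5*0) + 11*(-7) - 7*(3 - 5*0)) - 185)*343 = ((-25*(3 + 0) - 77 - 7*(3 + 0)) - 185)*343 = ((-25*3 - 77 - 7*3) - 185)*343 = ((-75 - 77 - 21) - 185)*343 = (-173 - 185)*343 = -358*343 = -122794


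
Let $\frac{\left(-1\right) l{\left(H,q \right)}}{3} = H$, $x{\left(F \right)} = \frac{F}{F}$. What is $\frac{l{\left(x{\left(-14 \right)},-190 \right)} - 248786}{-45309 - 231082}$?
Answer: $\frac{248789}{276391} \approx 0.90013$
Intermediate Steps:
$x{\left(F \right)} = 1$
$l{\left(H,q \right)} = - 3 H$
$\frac{l{\left(x{\left(-14 \right)},-190 \right)} - 248786}{-45309 - 231082} = \frac{\left(-3\right) 1 - 248786}{-45309 - 231082} = \frac{-3 - 248786}{-276391} = \left(-248789\right) \left(- \frac{1}{276391}\right) = \frac{248789}{276391}$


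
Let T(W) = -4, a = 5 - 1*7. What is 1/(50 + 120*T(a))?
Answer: -1/430 ≈ -0.0023256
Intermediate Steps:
a = -2 (a = 5 - 7 = -2)
1/(50 + 120*T(a)) = 1/(50 + 120*(-4)) = 1/(50 - 480) = 1/(-430) = -1/430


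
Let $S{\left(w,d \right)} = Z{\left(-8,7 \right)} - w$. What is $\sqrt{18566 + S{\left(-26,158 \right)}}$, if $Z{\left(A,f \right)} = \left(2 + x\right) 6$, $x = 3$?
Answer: $\sqrt{18622} \approx 136.46$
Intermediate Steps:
$Z{\left(A,f \right)} = 30$ ($Z{\left(A,f \right)} = \left(2 + 3\right) 6 = 5 \cdot 6 = 30$)
$S{\left(w,d \right)} = 30 - w$
$\sqrt{18566 + S{\left(-26,158 \right)}} = \sqrt{18566 + \left(30 - -26\right)} = \sqrt{18566 + \left(30 + 26\right)} = \sqrt{18566 + 56} = \sqrt{18622}$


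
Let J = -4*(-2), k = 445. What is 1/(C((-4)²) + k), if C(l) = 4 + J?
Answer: 1/457 ≈ 0.0021882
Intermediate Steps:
J = 8
C(l) = 12 (C(l) = 4 + 8 = 12)
1/(C((-4)²) + k) = 1/(12 + 445) = 1/457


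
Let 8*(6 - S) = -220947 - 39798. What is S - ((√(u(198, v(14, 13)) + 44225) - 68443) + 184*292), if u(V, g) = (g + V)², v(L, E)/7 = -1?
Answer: 378513/8 - √80706 ≈ 47030.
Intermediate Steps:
v(L, E) = -7 (v(L, E) = 7*(-1) = -7)
u(V, g) = (V + g)²
S = 260793/8 (S = 6 - (-220947 - 39798)/8 = 6 - ⅛*(-260745) = 6 + 260745/8 = 260793/8 ≈ 32599.)
S - ((√(u(198, v(14, 13)) + 44225) - 68443) + 184*292) = 260793/8 - ((√((198 - 7)² + 44225) - 68443) + 184*292) = 260793/8 - ((√(191² + 44225) - 68443) + 53728) = 260793/8 - ((√(36481 + 44225) - 68443) + 53728) = 260793/8 - ((√80706 - 68443) + 53728) = 260793/8 - ((-68443 + √80706) + 53728) = 260793/8 - (-14715 + √80706) = 260793/8 + (14715 - √80706) = 378513/8 - √80706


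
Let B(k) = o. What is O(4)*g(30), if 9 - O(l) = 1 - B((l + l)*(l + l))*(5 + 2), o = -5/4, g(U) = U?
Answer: -45/2 ≈ -22.500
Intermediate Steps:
o = -5/4 (o = -5*¼ = -5/4 ≈ -1.2500)
B(k) = -5/4
O(l) = -¾ (O(l) = 9 - (1 - (-5)*(5 + 2)/4) = 9 - (1 - (-5)*7/4) = 9 - (1 - 1*(-35/4)) = 9 - (1 + 35/4) = 9 - 1*39/4 = 9 - 39/4 = -¾)
O(4)*g(30) = -¾*30 = -45/2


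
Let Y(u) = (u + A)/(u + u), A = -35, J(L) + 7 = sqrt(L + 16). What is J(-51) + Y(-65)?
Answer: -81/13 + I*sqrt(35) ≈ -6.2308 + 5.9161*I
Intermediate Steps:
J(L) = -7 + sqrt(16 + L) (J(L) = -7 + sqrt(L + 16) = -7 + sqrt(16 + L))
Y(u) = (-35 + u)/(2*u) (Y(u) = (u - 35)/(u + u) = (-35 + u)/((2*u)) = (-35 + u)*(1/(2*u)) = (-35 + u)/(2*u))
J(-51) + Y(-65) = (-7 + sqrt(16 - 51)) + (1/2)*(-35 - 65)/(-65) = (-7 + sqrt(-35)) + (1/2)*(-1/65)*(-100) = (-7 + I*sqrt(35)) + 10/13 = -81/13 + I*sqrt(35)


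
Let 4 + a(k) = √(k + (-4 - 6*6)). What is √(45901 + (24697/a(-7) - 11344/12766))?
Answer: √(292980411/6383 - 24697/(4 - I*√47)) ≈ 210.65 - 6.3792*I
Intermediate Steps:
a(k) = -4 + √(-40 + k) (a(k) = -4 + √(k + (-4 - 6*6)) = -4 + √(k + (-4 - 36)) = -4 + √(k - 40) = -4 + √(-40 + k))
√(45901 + (24697/a(-7) - 11344/12766)) = √(45901 + (24697/(-4 + √(-40 - 7)) - 11344/12766)) = √(45901 + (24697/(-4 + √(-47)) - 11344*1/12766)) = √(45901 + (24697/(-4 + I*√47) - 5672/6383)) = √(45901 + (-5672/6383 + 24697/(-4 + I*√47))) = √(292980411/6383 + 24697/(-4 + I*√47))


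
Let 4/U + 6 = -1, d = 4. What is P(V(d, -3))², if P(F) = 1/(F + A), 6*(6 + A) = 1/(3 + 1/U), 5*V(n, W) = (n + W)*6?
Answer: 9/196 ≈ 0.045918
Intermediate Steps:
U = -4/7 (U = 4/(-6 - 1) = 4/(-7) = 4*(-⅐) = -4/7 ≈ -0.57143)
V(n, W) = 6*W/5 + 6*n/5 (V(n, W) = ((n + W)*6)/5 = ((W + n)*6)/5 = (6*W + 6*n)/5 = 6*W/5 + 6*n/5)
A = -88/15 (A = -6 + 1/(6*(3 + 1/(-4/7))) = -6 + 1/(6*(3 - 7/4)) = -6 + 1/(6*(5/4)) = -6 + (⅙)*(⅘) = -6 + 2/15 = -88/15 ≈ -5.8667)
P(F) = 1/(-88/15 + F) (P(F) = 1/(F - 88/15) = 1/(-88/15 + F))
P(V(d, -3))² = (15/(-88 + 15*((6/5)*(-3) + (6/5)*4)))² = (15/(-88 + 15*(-18/5 + 24/5)))² = (15/(-88 + 15*(6/5)))² = (15/(-88 + 18))² = (15/(-70))² = (15*(-1/70))² = (-3/14)² = 9/196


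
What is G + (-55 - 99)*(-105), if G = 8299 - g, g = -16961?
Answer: 41430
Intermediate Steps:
G = 25260 (G = 8299 - 1*(-16961) = 8299 + 16961 = 25260)
G + (-55 - 99)*(-105) = 25260 + (-55 - 99)*(-105) = 25260 - 154*(-105) = 25260 + 16170 = 41430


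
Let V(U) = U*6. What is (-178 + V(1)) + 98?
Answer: -74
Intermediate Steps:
V(U) = 6*U
(-178 + V(1)) + 98 = (-178 + 6*1) + 98 = (-178 + 6) + 98 = -172 + 98 = -74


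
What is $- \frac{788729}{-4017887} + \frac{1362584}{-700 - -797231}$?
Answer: $\frac{6102955639107}{3200371549997} \approx 1.907$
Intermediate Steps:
$- \frac{788729}{-4017887} + \frac{1362584}{-700 - -797231} = \left(-788729\right) \left(- \frac{1}{4017887}\right) + \frac{1362584}{-700 + 797231} = \frac{788729}{4017887} + \frac{1362584}{796531} = \frac{6102955639107}{3200371549997}$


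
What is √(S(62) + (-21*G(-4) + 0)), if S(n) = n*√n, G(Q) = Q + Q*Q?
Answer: √(-252 + 62*√62) ≈ 15.368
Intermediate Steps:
G(Q) = Q + Q²
S(n) = n^(3/2)
√(S(62) + (-21*G(-4) + 0)) = √(62^(3/2) + (-(-84)*(1 - 4) + 0)) = √(62*√62 + (-(-84)*(-3) + 0)) = √(62*√62 + (-21*12 + 0)) = √(62*√62 + (-252 + 0)) = √(62*√62 - 252) = √(-252 + 62*√62)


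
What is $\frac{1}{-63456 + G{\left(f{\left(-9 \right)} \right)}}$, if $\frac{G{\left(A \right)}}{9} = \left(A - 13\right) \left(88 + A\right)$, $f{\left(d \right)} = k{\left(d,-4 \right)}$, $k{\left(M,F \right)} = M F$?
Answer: $- \frac{1}{37788} \approx -2.6463 \cdot 10^{-5}$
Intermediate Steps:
$k{\left(M,F \right)} = F M$
$f{\left(d \right)} = - 4 d$
$G{\left(A \right)} = 9 \left(-13 + A\right) \left(88 + A\right)$ ($G{\left(A \right)} = 9 \left(A - 13\right) \left(88 + A\right) = 9 \left(-13 + A\right) \left(88 + A\right)$)
$\frac{1}{-63456 + G{\left(f{\left(-9 \right)} \right)}} = \frac{1}{-63456 + \left(-10296 + 9 \left(\left(-4\right) \left(-9\right)\right)^{2} + 675 \left(\left(-4\right) \left(-9\right)\right)\right)} = \frac{1}{-63456 + \left(-10296 + 9 \cdot 36^{2} + 675 \cdot 36\right)} = \frac{1}{-63456 + \left(-10296 + 9 \cdot 1296 + 24300\right)} = \frac{1}{-63456 + \left(-10296 + 11664 + 24300\right)} = \frac{1}{-63456 + 25668} = \frac{1}{-37788} = - \frac{1}{37788}$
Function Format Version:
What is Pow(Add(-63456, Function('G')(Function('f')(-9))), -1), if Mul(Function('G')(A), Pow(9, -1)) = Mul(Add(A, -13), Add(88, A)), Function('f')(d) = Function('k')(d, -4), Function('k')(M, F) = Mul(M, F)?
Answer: Rational(-1, 37788) ≈ -2.6463e-5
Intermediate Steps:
Function('k')(M, F) = Mul(F, M)
Function('f')(d) = Mul(-4, d)
Function('G')(A) = Mul(9, Add(-13, A), Add(88, A)) (Function('G')(A) = Mul(9, Mul(Add(A, -13), Add(88, A))) = Mul(9, Mul(Add(-13, A), Add(88, A))) = Mul(9, Add(-13, A), Add(88, A)))
Pow(Add(-63456, Function('G')(Function('f')(-9))), -1) = Pow(Add(-63456, Add(-10296, Mul(9, Pow(Mul(-4, -9), 2)), Mul(675, Mul(-4, -9)))), -1) = Pow(Add(-63456, Add(-10296, Mul(9, Pow(36, 2)), Mul(675, 36))), -1) = Pow(Add(-63456, Add(-10296, Mul(9, 1296), 24300)), -1) = Pow(Add(-63456, Add(-10296, 11664, 24300)), -1) = Pow(Add(-63456, 25668), -1) = Pow(-37788, -1) = Rational(-1, 37788)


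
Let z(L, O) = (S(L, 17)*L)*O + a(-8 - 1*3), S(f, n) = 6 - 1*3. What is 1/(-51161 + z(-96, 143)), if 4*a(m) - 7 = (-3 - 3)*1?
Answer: -4/369379 ≈ -1.0829e-5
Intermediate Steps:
a(m) = ¼ (a(m) = 7/4 + ((-3 - 3)*1)/4 = 7/4 + (-6*1)/4 = 7/4 + (¼)*(-6) = 7/4 - 3/2 = ¼)
S(f, n) = 3 (S(f, n) = 6 - 3 = 3)
z(L, O) = ¼ + 3*L*O (z(L, O) = (3*L)*O + ¼ = 3*L*O + ¼ = ¼ + 3*L*O)
1/(-51161 + z(-96, 143)) = 1/(-51161 + (¼ + 3*(-96)*143)) = 1/(-51161 + (¼ - 41184)) = 1/(-51161 - 164735/4) = 1/(-369379/4) = -4/369379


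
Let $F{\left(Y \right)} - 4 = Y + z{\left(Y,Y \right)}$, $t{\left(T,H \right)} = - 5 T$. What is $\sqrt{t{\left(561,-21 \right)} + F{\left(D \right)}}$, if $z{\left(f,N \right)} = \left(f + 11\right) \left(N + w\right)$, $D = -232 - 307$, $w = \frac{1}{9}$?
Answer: $\frac{2 \sqrt{632685}}{3} \approx 530.28$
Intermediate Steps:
$w = \frac{1}{9} \approx 0.11111$
$D = -539$
$z{\left(f,N \right)} = \left(11 + f\right) \left(\frac{1}{9} + N\right)$ ($z{\left(f,N \right)} = \left(f + 11\right) \left(N + \frac{1}{9}\right) = \left(11 + f\right) \left(\frac{1}{9} + N\right)$)
$F{\left(Y \right)} = \frac{47}{9} + Y^{2} + \frac{109 Y}{9}$ ($F{\left(Y \right)} = 4 + \left(Y + \left(\frac{11}{9} + 11 Y + \frac{Y}{9} + Y Y\right)\right) = 4 + \left(Y + \left(\frac{11}{9} + 11 Y + \frac{Y}{9} + Y^{2}\right)\right) = 4 + \left(Y + \left(\frac{11}{9} + Y^{2} + \frac{100 Y}{9}\right)\right) = 4 + \left(\frac{11}{9} + Y^{2} + \frac{109 Y}{9}\right) = \frac{47}{9} + Y^{2} + \frac{109 Y}{9}$)
$\sqrt{t{\left(561,-21 \right)} + F{\left(D \right)}} = \sqrt{\left(-5\right) 561 + \left(\frac{47}{9} + \left(-539\right)^{2} + \frac{109}{9} \left(-539\right)\right)} = \sqrt{-2805 + \left(\frac{47}{9} + 290521 - \frac{58751}{9}\right)} = \sqrt{-2805 + \frac{851995}{3}} = \sqrt{\frac{843580}{3}} = \frac{2 \sqrt{632685}}{3}$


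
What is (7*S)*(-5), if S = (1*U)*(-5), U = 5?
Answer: 875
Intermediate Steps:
S = -25 (S = (1*5)*(-5) = 5*(-5) = -25)
(7*S)*(-5) = (7*(-25))*(-5) = -175*(-5) = 875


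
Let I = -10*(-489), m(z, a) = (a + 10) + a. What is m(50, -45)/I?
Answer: -8/489 ≈ -0.016360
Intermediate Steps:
m(z, a) = 10 + 2*a (m(z, a) = (10 + a) + a = 10 + 2*a)
I = 4890
m(50, -45)/I = (10 + 2*(-45))/4890 = (10 - 90)*(1/4890) = -80*1/4890 = -8/489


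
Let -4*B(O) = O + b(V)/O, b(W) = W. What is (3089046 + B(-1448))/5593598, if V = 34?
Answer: 8946925585/16199059808 ≈ 0.55231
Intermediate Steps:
B(O) = -17/(2*O) - O/4 (B(O) = -(O + 34/O)/4 = -17/(2*O) - O/4)
(3089046 + B(-1448))/5593598 = (3089046 + (¼)*(-34 - 1*(-1448)²)/(-1448))/5593598 = (3089046 + (¼)*(-1/1448)*(-34 - 1*2096704))*(1/5593598) = (3089046 + (¼)*(-1/1448)*(-34 - 2096704))*(1/5593598) = (3089046 + (¼)*(-1/1448)*(-2096738))*(1/5593598) = (3089046 + 1048369/2896)*(1/5593598) = (8946925585/2896)*(1/5593598) = 8946925585/16199059808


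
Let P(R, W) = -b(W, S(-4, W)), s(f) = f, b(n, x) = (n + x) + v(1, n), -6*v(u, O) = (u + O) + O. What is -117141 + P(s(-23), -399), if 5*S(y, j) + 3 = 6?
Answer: -3506263/30 ≈ -1.1688e+5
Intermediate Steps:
v(u, O) = -O/3 - u/6 (v(u, O) = -((u + O) + O)/6 = -((O + u) + O)/6 = -(u + 2*O)/6 = -O/3 - u/6)
S(y, j) = ⅗ (S(y, j) = -⅗ + (⅕)*6 = -⅗ + 6/5 = ⅗)
b(n, x) = -⅙ + x + 2*n/3 (b(n, x) = (n + x) + (-n/3 - ⅙*1) = (n + x) + (-n/3 - ⅙) = (n + x) + (-⅙ - n/3) = -⅙ + x + 2*n/3)
P(R, W) = -13/30 - 2*W/3 (P(R, W) = -(-⅙ + ⅗ + 2*W/3) = -(13/30 + 2*W/3) = -13/30 - 2*W/3)
-117141 + P(s(-23), -399) = -117141 + (-13/30 - ⅔*(-399)) = -117141 + (-13/30 + 266) = -117141 + 7967/30 = -3506263/30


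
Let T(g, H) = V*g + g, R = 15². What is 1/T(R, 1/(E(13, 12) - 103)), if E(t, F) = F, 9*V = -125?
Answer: -1/2900 ≈ -0.00034483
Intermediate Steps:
V = -125/9 (V = (⅑)*(-125) = -125/9 ≈ -13.889)
R = 225
T(g, H) = -116*g/9 (T(g, H) = -125*g/9 + g = -116*g/9)
1/T(R, 1/(E(13, 12) - 103)) = 1/(-116/9*225) = 1/(-2900) = -1/2900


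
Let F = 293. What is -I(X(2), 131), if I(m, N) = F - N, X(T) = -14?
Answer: -162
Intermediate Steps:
I(m, N) = 293 - N
-I(X(2), 131) = -(293 - 1*131) = -(293 - 131) = -1*162 = -162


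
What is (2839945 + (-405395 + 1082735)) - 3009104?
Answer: 508181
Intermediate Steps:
(2839945 + (-405395 + 1082735)) - 3009104 = (2839945 + 677340) - 3009104 = 3517285 - 3009104 = 508181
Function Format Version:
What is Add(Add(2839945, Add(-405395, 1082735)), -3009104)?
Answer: 508181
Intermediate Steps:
Add(Add(2839945, Add(-405395, 1082735)), -3009104) = Add(Add(2839945, 677340), -3009104) = Add(3517285, -3009104) = 508181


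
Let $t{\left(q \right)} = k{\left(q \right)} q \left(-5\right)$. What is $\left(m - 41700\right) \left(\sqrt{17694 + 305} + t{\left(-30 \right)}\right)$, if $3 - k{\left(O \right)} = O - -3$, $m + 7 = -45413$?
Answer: $-392040000 - 87120 \sqrt{17999} \approx -4.0373 \cdot 10^{8}$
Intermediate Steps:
$m = -45420$ ($m = -7 - 45413 = -45420$)
$k{\left(O \right)} = - O$ ($k{\left(O \right)} = 3 - \left(O - -3\right) = 3 - \left(O + 3\right) = 3 - \left(3 + O\right) = - O$)
$t{\left(q \right)} = 5 q^{2}$ ($t{\left(q \right)} = - q q \left(-5\right) = - q^{2} \left(-5\right) = 5 q^{2}$)
$\left(m - 41700\right) \left(\sqrt{17694 + 305} + t{\left(-30 \right)}\right) = \left(-45420 - 41700\right) \left(\sqrt{17694 + 305} + 5 \left(-30\right)^{2}\right) = - 87120 \left(\sqrt{17999} + 5 \cdot 900\right) = - 87120 \left(\sqrt{17999} + 4500\right) = - 87120 \left(4500 + \sqrt{17999}\right) = -392040000 - 87120 \sqrt{17999}$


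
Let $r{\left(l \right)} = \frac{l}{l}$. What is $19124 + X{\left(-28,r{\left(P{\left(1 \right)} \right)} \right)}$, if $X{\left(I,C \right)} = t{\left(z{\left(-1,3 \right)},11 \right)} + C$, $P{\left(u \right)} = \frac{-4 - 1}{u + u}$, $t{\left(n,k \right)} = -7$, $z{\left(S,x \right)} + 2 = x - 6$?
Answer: $19118$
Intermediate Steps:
$z{\left(S,x \right)} = -8 + x$ ($z{\left(S,x \right)} = -2 + \left(x - 6\right) = -2 + \left(-6 + x\right) = -8 + x$)
$P{\left(u \right)} = - \frac{5}{2 u}$
$r{\left(l \right)} = 1$
$X{\left(I,C \right)} = -7 + C$
$19124 + X{\left(-28,r{\left(P{\left(1 \right)} \right)} \right)} = 19124 + \left(-7 + 1\right) = 19124 - 6 = 19118$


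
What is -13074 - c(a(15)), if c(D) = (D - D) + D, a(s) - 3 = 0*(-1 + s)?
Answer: -13077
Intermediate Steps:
a(s) = 3 (a(s) = 3 + 0*(-1 + s) = 3 + 0 = 3)
c(D) = D (c(D) = 0 + D = D)
-13074 - c(a(15)) = -13074 - 1*3 = -13074 - 3 = -13077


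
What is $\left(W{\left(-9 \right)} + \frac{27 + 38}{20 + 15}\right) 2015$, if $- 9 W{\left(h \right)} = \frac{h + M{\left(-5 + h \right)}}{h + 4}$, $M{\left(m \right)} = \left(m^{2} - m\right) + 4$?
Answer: $\frac{814060}{63} \approx 12922.0$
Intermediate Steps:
$M{\left(m \right)} = 4 + m^{2} - m$
$W{\left(h \right)} = - \frac{9 + \left(-5 + h\right)^{2}}{9 \left(4 + h\right)}$ ($W{\left(h \right)} = - \frac{\left(h + \left(4 + \left(-5 + h\right)^{2} - \left(-5 + h\right)\right)\right) \frac{1}{h + 4}}{9} = - \frac{\left(h + \left(4 + \left(-5 + h\right)^{2} - \left(-5 + h\right)\right)\right) \frac{1}{4 + h}}{9} = - \frac{\left(h + \left(9 + \left(-5 + h\right)^{2} - h\right)\right) \frac{1}{4 + h}}{9} = - \frac{\left(9 + \left(-5 + h\right)^{2}\right) \frac{1}{4 + h}}{9} = - \frac{\frac{1}{4 + h} \left(9 + \left(-5 + h\right)^{2}\right)}{9} = - \frac{9 + \left(-5 + h\right)^{2}}{9 \left(4 + h\right)}$)
$\left(W{\left(-9 \right)} + \frac{27 + 38}{20 + 15}\right) 2015 = \left(\frac{-9 - \left(-5 - 9\right)^{2}}{9 \left(4 - 9\right)} + \frac{27 + 38}{20 + 15}\right) 2015 = \left(\frac{-9 - \left(-14\right)^{2}}{9 \left(-5\right)} + \frac{65}{35}\right) 2015 = \left(\frac{1}{9} \left(- \frac{1}{5}\right) \left(-9 - 196\right) + 65 \cdot \frac{1}{35}\right) 2015 = \left(\frac{1}{9} \left(- \frac{1}{5}\right) \left(-9 - 196\right) + \frac{13}{7}\right) 2015 = \left(\frac{1}{9} \left(- \frac{1}{5}\right) \left(-205\right) + \frac{13}{7}\right) 2015 = \left(\frac{41}{9} + \frac{13}{7}\right) 2015 = \frac{404}{63} \cdot 2015 = \frac{814060}{63}$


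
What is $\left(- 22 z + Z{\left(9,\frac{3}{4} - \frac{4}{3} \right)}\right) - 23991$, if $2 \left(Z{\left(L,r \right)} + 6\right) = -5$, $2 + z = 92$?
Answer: $- \frac{51959}{2} \approx -25980.0$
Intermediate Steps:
$z = 90$ ($z = -2 + 92 = 90$)
$Z{\left(L,r \right)} = - \frac{17}{2}$ ($Z{\left(L,r \right)} = -6 + \frac{1}{2} \left(-5\right) = -6 - \frac{5}{2} = - \frac{17}{2}$)
$\left(- 22 z + Z{\left(9,\frac{3}{4} - \frac{4}{3} \right)}\right) - 23991 = \left(\left(-22\right) 90 - \frac{17}{2}\right) - 23991 = \left(-1980 - \frac{17}{2}\right) - 23991 = - \frac{3977}{2} - 23991 = - \frac{51959}{2}$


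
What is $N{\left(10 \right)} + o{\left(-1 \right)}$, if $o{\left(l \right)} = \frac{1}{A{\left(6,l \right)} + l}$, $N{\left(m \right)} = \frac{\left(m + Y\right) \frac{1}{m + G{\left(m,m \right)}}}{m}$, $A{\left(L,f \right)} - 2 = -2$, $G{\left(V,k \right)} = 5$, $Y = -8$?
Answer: $- \frac{74}{75} \approx -0.98667$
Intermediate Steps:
$A{\left(L,f \right)} = 0$ ($A{\left(L,f \right)} = 2 - 2 = 0$)
$N{\left(m \right)} = \frac{-8 + m}{m \left(5 + m\right)}$ ($N{\left(m \right)} = \frac{\left(m - 8\right) \frac{1}{m + 5}}{m} = \frac{\left(-8 + m\right) \frac{1}{5 + m}}{m} = \frac{\frac{1}{5 + m} \left(-8 + m\right)}{m} = \frac{-8 + m}{m \left(5 + m\right)}$)
$o{\left(l \right)} = \frac{1}{l}$ ($o{\left(l \right)} = \frac{1}{0 + l} = \frac{1}{l}$)
$N{\left(10 \right)} + o{\left(-1 \right)} = \frac{-8 + 10}{10 \left(5 + 10\right)} + \frac{1}{-1} = \frac{1}{10} \cdot \frac{1}{15} \cdot 2 - 1 = \frac{1}{75} - 1 = - \frac{74}{75}$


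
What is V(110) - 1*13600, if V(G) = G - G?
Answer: -13600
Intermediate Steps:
V(G) = 0
V(110) - 1*13600 = 0 - 1*13600 = 0 - 13600 = -13600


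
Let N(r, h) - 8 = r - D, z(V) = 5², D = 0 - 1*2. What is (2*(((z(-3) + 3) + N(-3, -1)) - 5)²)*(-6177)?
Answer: -11118600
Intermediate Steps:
D = -2 (D = 0 - 2 = -2)
z(V) = 25
N(r, h) = 10 + r (N(r, h) = 8 + (r - 1*(-2)) = 8 + (r + 2) = 8 + (2 + r) = 10 + r)
(2*(((z(-3) + 3) + N(-3, -1)) - 5)²)*(-6177) = (2*(((25 + 3) + (10 - 3)) - 5)²)*(-6177) = (2*((28 + 7) - 5)²)*(-6177) = (2*(35 - 5)²)*(-6177) = (2*30²)*(-6177) = (2*900)*(-6177) = 1800*(-6177) = -11118600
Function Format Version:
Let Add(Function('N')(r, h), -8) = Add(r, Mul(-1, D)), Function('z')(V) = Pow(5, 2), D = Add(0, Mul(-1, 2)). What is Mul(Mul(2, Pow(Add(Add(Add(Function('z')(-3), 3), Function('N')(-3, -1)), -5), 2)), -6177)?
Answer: -11118600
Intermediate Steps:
D = -2 (D = Add(0, -2) = -2)
Function('z')(V) = 25
Function('N')(r, h) = Add(10, r) (Function('N')(r, h) = Add(8, Add(r, Mul(-1, -2))) = Add(8, Add(r, 2)) = Add(8, Add(2, r)) = Add(10, r))
Mul(Mul(2, Pow(Add(Add(Add(Function('z')(-3), 3), Function('N')(-3, -1)), -5), 2)), -6177) = Mul(Mul(2, Pow(Add(Add(Add(25, 3), Add(10, -3)), -5), 2)), -6177) = Mul(Mul(2, Pow(Add(Add(28, 7), -5), 2)), -6177) = Mul(Mul(2, Pow(Add(35, -5), 2)), -6177) = Mul(Mul(2, Pow(30, 2)), -6177) = Mul(Mul(2, 900), -6177) = Mul(1800, -6177) = -11118600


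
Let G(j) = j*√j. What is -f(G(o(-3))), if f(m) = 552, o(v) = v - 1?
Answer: -552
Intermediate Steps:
o(v) = -1 + v
G(j) = j^(3/2)
-f(G(o(-3))) = -1*552 = -552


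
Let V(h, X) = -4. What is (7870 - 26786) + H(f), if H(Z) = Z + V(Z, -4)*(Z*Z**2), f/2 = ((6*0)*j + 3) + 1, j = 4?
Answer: -20956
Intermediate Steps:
f = 8 (f = 2*(((6*0)*4 + 3) + 1) = 2*((0*4 + 3) + 1) = 2*((0 + 3) + 1) = 2*(3 + 1) = 2*4 = 8)
H(Z) = Z - 4*Z**3 (H(Z) = Z - 4*Z*Z**2 = Z - 4*Z**3)
(7870 - 26786) + H(f) = (7870 - 26786) + (8 - 4*8**3) = -18916 + (8 - 4*512) = -18916 + (8 - 2048) = -18916 - 2040 = -20956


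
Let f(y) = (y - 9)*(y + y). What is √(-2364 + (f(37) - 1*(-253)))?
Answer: I*√39 ≈ 6.245*I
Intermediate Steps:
f(y) = 2*y*(-9 + y) (f(y) = (-9 + y)*(2*y) = 2*y*(-9 + y))
√(-2364 + (f(37) - 1*(-253))) = √(-2364 + (2*37*(-9 + 37) - 1*(-253))) = √(-2364 + (2*37*28 + 253)) = √(-2364 + (2072 + 253)) = √(-2364 + 2325) = √(-39) = I*√39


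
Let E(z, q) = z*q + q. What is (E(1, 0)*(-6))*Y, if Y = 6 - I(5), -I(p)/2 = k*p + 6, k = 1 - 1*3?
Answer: 0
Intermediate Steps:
k = -2 (k = 1 - 3 = -2)
I(p) = -12 + 4*p (I(p) = -2*(-2*p + 6) = -2*(6 - 2*p) = -12 + 4*p)
Y = -2 (Y = 6 - (-12 + 4*5) = 6 - (-12 + 20) = 6 - 1*8 = 6 - 8 = -2)
E(z, q) = q + q*z (E(z, q) = q*z + q = q + q*z)
(E(1, 0)*(-6))*Y = ((0*(1 + 1))*(-6))*(-2) = ((0*2)*(-6))*(-2) = (0*(-6))*(-2) = 0*(-2) = 0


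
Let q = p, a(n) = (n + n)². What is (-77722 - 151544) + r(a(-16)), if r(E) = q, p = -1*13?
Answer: -229279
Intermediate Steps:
p = -13
a(n) = 4*n² (a(n) = (2*n)² = 4*n²)
q = -13
r(E) = -13
(-77722 - 151544) + r(a(-16)) = (-77722 - 151544) - 13 = -229266 - 13 = -229279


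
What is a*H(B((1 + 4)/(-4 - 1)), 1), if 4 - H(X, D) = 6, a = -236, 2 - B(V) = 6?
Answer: 472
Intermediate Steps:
B(V) = -4 (B(V) = 2 - 1*6 = 2 - 6 = -4)
H(X, D) = -2 (H(X, D) = 4 - 1*6 = 4 - 6 = -2)
a*H(B((1 + 4)/(-4 - 1)), 1) = -236*(-2) = 472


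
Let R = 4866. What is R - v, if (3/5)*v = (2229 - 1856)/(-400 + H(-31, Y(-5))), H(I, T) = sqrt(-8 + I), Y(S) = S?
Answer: 2336995322/480117 + 1865*I*sqrt(39)/480117 ≈ 4867.6 + 0.024258*I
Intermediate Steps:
v = 1865/(3*(-400 + I*sqrt(39))) (v = 5*((2229 - 1856)/(-400 + sqrt(-8 - 31)))/3 = 5*(373/(-400 + sqrt(-39)))/3 = 5*(373/(-400 + I*sqrt(39)))/3 = 1865/(3*(-400 + I*sqrt(39))) ≈ -1.5538 - 0.024258*I)
R - v = 4866 - (-746000/480117 - 1865*I*sqrt(39)/480117) = 4866 + (746000/480117 + 1865*I*sqrt(39)/480117) = 2336995322/480117 + 1865*I*sqrt(39)/480117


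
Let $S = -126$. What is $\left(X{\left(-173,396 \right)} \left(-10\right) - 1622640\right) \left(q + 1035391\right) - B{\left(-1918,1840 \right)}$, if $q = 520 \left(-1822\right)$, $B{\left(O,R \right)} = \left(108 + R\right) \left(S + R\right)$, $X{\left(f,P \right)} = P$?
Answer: $-143064435472$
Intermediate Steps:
$B{\left(O,R \right)} = \left(-126 + R\right) \left(108 + R\right)$ ($B{\left(O,R \right)} = \left(108 + R\right) \left(-126 + R\right) = \left(-126 + R\right) \left(108 + R\right)$)
$q = -947440$
$\left(X{\left(-173,396 \right)} \left(-10\right) - 1622640\right) \left(q + 1035391\right) - B{\left(-1918,1840 \right)} = \left(396 \left(-10\right) - 1622640\right) \left(-947440 + 1035391\right) - \left(-13608 + 1840^{2} - 33120\right) = \left(-3960 - 1622640\right) 87951 - \left(-13608 + 3385600 - 33120\right) = \left(-1626600\right) 87951 - 3338872 = -143061096600 - 3338872 = -143064435472$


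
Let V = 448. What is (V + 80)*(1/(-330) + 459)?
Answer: 1211752/5 ≈ 2.4235e+5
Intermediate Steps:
(V + 80)*(1/(-330) + 459) = (448 + 80)*(1/(-330) + 459) = 528*(-1/330 + 459) = 528*(151469/330) = 1211752/5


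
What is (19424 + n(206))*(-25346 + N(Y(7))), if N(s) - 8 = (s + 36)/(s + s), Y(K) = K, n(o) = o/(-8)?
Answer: -27521383577/56 ≈ -4.9145e+8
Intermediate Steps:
n(o) = -o/8 (n(o) = o*(-⅛) = -o/8)
N(s) = 8 + (36 + s)/(2*s) (N(s) = 8 + (s + 36)/(s + s) = 8 + (36 + s)/((2*s)) = 8 + (36 + s)*(1/(2*s)) = 8 + (36 + s)/(2*s))
(19424 + n(206))*(-25346 + N(Y(7))) = (19424 - ⅛*206)*(-25346 + (17/2 + 18/7)) = (19424 - 103/4)*(-25346 + (17/2 + 18*(⅐))) = 77593*(-25346 + (17/2 + 18/7))/4 = 77593*(-25346 + 155/14)/4 = (77593/4)*(-354689/14) = -27521383577/56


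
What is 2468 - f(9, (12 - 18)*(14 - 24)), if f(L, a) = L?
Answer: 2459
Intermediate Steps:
2468 - f(9, (12 - 18)*(14 - 24)) = 2468 - 1*9 = 2468 - 9 = 2459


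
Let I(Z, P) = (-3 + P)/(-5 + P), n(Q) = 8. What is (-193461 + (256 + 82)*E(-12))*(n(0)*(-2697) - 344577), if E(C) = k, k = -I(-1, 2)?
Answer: 70877578771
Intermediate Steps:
I(Z, P) = (-3 + P)/(-5 + P)
k = -⅓ (k = -(-3 + 2)/(-5 + 2) = -(-1)/(-3) = -(-1)*(-1)/3 = -1*⅓ = -⅓ ≈ -0.33333)
E(C) = -⅓
(-193461 + (256 + 82)*E(-12))*(n(0)*(-2697) - 344577) = (-193461 + (256 + 82)*(-⅓))*(8*(-2697) - 344577) = (-193461 + 338*(-⅓))*(-21576 - 344577) = (-193461 - 338/3)*(-366153) = -580721/3*(-366153) = 70877578771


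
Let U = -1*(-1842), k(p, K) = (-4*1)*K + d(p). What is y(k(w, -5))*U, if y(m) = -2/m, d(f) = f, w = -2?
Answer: -614/3 ≈ -204.67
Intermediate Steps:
k(p, K) = p - 4*K (k(p, K) = (-4*1)*K + p = -4*K + p = p - 4*K)
U = 1842
y(k(w, -5))*U = -2/(-2 - 4*(-5))*1842 = -2/(-2 + 20)*1842 = -2/18*1842 = -2*1/18*1842 = -1/9*1842 = -614/3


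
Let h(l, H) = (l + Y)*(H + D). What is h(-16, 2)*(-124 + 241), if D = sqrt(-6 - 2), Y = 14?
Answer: -468 - 468*I*sqrt(2) ≈ -468.0 - 661.85*I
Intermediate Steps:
D = 2*I*sqrt(2) (D = sqrt(-8) = 2*I*sqrt(2) ≈ 2.8284*I)
h(l, H) = (14 + l)*(H + 2*I*sqrt(2)) (h(l, H) = (l + 14)*(H + 2*I*sqrt(2)) = (14 + l)*(H + 2*I*sqrt(2)))
h(-16, 2)*(-124 + 241) = (14*2 + 2*(-16) + 28*I*sqrt(2) + 2*I*(-16)*sqrt(2))*(-124 + 241) = (28 - 32 + 28*I*sqrt(2) - 32*I*sqrt(2))*117 = (-4 - 4*I*sqrt(2))*117 = -468 - 468*I*sqrt(2)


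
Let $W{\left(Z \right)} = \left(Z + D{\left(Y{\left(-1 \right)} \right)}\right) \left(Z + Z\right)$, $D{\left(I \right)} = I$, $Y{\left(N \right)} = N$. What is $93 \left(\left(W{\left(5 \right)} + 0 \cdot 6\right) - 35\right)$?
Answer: $465$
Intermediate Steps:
$W{\left(Z \right)} = 2 Z \left(-1 + Z\right)$ ($W{\left(Z \right)} = \left(Z - 1\right) \left(Z + Z\right) = \left(-1 + Z\right) 2 Z = 2 Z \left(-1 + Z\right)$)
$93 \left(\left(W{\left(5 \right)} + 0 \cdot 6\right) - 35\right) = 93 \left(\left(2 \cdot 5 \left(-1 + 5\right) + 0 \cdot 6\right) - 35\right) = 93 \left(\left(2 \cdot 5 \cdot 4 + 0\right) - 35\right) = 93 \left(\left(40 + 0\right) - 35\right) = 93 \left(40 - 35\right) = 93 \cdot 5 = 465$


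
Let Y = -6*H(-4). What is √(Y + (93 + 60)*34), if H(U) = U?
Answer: √5226 ≈ 72.291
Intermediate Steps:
Y = 24 (Y = -6*(-4) = 24)
√(Y + (93 + 60)*34) = √(24 + (93 + 60)*34) = √(24 + 153*34) = √(24 + 5202) = √5226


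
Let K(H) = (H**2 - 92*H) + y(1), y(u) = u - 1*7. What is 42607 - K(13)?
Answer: 43640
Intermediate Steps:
y(u) = -7 + u (y(u) = u - 7 = -7 + u)
K(H) = -6 + H**2 - 92*H (K(H) = (H**2 - 92*H) + (-7 + 1) = (H**2 - 92*H) - 6 = -6 + H**2 - 92*H)
42607 - K(13) = 42607 - (-6 + 13**2 - 92*13) = 42607 - (-6 + 169 - 1196) = 42607 - 1*(-1033) = 42607 + 1033 = 43640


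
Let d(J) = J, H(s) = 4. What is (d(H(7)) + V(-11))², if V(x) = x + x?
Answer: 324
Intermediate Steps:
V(x) = 2*x
(d(H(7)) + V(-11))² = (4 + 2*(-11))² = (4 - 22)² = (-18)² = 324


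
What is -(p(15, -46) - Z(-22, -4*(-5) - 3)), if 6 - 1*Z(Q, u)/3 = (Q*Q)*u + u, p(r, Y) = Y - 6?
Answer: -24665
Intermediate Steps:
p(r, Y) = -6 + Y
Z(Q, u) = 18 - 3*u - 3*u*Q² (Z(Q, u) = 18 - 3*((Q*Q)*u + u) = 18 - 3*(Q²*u + u) = 18 - 3*(u*Q² + u) = 18 - 3*(u + u*Q²) = 18 + (-3*u - 3*u*Q²) = 18 - 3*u - 3*u*Q²)
-(p(15, -46) - Z(-22, -4*(-5) - 3)) = -((-6 - 46) - (18 - 3*(-4*(-5) - 3) - 3*(-4*(-5) - 3)*(-22)²)) = -(-52 - (18 - 3*(20 - 3) - 3*(20 - 3)*484)) = -(-52 - (18 - 3*17 - 3*17*484)) = -(-52 - (18 - 51 - 24684)) = -(-52 - 1*(-24717)) = -(-52 + 24717) = -1*24665 = -24665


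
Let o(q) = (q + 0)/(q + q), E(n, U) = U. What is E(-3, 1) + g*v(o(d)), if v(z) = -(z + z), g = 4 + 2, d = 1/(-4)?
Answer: -5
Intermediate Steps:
d = -¼ ≈ -0.25000
g = 6
o(q) = ½ (o(q) = q/((2*q)) = q*(1/(2*q)) = ½)
v(z) = -2*z
E(-3, 1) + g*v(o(d)) = 1 + 6*(-2*½) = 1 + 6*(-1) = 1 - 6 = -5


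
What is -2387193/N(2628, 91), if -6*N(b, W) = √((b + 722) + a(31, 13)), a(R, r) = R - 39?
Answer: 2387193*√3342/557 ≈ 2.4776e+5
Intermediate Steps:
a(R, r) = -39 + R
N(b, W) = -√(714 + b)/6 (N(b, W) = -√((b + 722) + (-39 + 31))/6 = -√((722 + b) - 8)/6 = -√(714 + b)/6)
-2387193/N(2628, 91) = -2387193*(-6/√(714 + 2628)) = -2387193*(-√3342/557) = -(-2387193)*√3342/557 = 2387193*√3342/557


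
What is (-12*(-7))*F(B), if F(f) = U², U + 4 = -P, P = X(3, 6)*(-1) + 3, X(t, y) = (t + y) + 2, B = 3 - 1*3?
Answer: 1344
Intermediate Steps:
B = 0 (B = 3 - 3 = 0)
X(t, y) = 2 + t + y
P = -8 (P = (2 + 3 + 6)*(-1) + 3 = 11*(-1) + 3 = -11 + 3 = -8)
U = 4 (U = -4 - 1*(-8) = -4 + 8 = 4)
F(f) = 16 (F(f) = 4² = 16)
(-12*(-7))*F(B) = -12*(-7)*16 = 84*16 = 1344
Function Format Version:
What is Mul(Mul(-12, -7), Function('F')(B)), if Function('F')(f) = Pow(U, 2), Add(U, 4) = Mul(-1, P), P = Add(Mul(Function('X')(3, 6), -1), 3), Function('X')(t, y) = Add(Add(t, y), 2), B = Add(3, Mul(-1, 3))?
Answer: 1344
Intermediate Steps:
B = 0 (B = Add(3, -3) = 0)
Function('X')(t, y) = Add(2, t, y)
P = -8 (P = Add(Mul(Add(2, 3, 6), -1), 3) = Add(Mul(11, -1), 3) = Add(-11, 3) = -8)
U = 4 (U = Add(-4, Mul(-1, -8)) = Add(-4, 8) = 4)
Function('F')(f) = 16 (Function('F')(f) = Pow(4, 2) = 16)
Mul(Mul(-12, -7), Function('F')(B)) = Mul(Mul(-12, -7), 16) = Mul(84, 16) = 1344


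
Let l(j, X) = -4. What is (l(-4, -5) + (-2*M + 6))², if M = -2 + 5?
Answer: 16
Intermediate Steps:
M = 3
(l(-4, -5) + (-2*M + 6))² = (-4 + (-2*3 + 6))² = (-4 + (-6 + 6))² = (-4 + 0)² = (-4)² = 16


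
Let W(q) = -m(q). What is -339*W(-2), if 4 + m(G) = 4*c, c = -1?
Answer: -2712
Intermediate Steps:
m(G) = -8 (m(G) = -4 + 4*(-1) = -4 - 4 = -8)
W(q) = 8 (W(q) = -1*(-8) = 8)
-339*W(-2) = -339*8 = -2712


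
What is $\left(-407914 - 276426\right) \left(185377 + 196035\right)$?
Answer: $-261015488080$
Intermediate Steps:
$\left(-407914 - 276426\right) \left(185377 + 196035\right) = \left(-407914 - 276426\right) 381412 = \left(-684340\right) 381412 = -261015488080$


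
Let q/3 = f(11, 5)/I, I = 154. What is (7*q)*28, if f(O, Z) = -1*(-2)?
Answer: 84/11 ≈ 7.6364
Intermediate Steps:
f(O, Z) = 2
q = 3/77 (q = 3*(2/154) = 3*(2*(1/154)) = 3*(1/77) = 3/77 ≈ 0.038961)
(7*q)*28 = (7*(3/77))*28 = (3/11)*28 = 84/11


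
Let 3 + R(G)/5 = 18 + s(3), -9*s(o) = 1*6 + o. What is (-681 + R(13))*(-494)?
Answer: 301834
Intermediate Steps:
s(o) = -⅔ - o/9 (s(o) = -(1*6 + o)/9 = -(6 + o)/9 = -⅔ - o/9)
R(G) = 70 (R(G) = -15 + 5*(18 + (-⅔ - ⅑*3)) = -15 + 5*(18 + (-⅔ - ⅓)) = -15 + 5*(18 - 1) = -15 + 5*17 = -15 + 85 = 70)
(-681 + R(13))*(-494) = (-681 + 70)*(-494) = -611*(-494) = 301834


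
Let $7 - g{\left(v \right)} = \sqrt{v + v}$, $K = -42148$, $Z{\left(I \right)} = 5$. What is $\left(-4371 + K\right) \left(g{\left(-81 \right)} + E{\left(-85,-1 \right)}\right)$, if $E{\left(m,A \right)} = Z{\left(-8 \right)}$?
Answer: $-558228 + 418671 i \sqrt{2} \approx -5.5823 \cdot 10^{5} + 5.9209 \cdot 10^{5} i$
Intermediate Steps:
$E{\left(m,A \right)} = 5$
$g{\left(v \right)} = 7 - \sqrt{2} \sqrt{v}$ ($g{\left(v \right)} = 7 - \sqrt{v + v} = 7 - \sqrt{2 v} = 7 - \sqrt{2} \sqrt{v}$)
$\left(-4371 + K\right) \left(g{\left(-81 \right)} + E{\left(-85,-1 \right)}\right) = \left(-4371 - 42148\right) \left(\left(7 - \sqrt{2} \sqrt{-81}\right) + 5\right) = - 46519 \left(\left(7 - \sqrt{2} \cdot 9 i\right) + 5\right) = - 46519 \left(\left(7 - 9 i \sqrt{2}\right) + 5\right) = - 46519 \left(12 - 9 i \sqrt{2}\right) = -558228 + 418671 i \sqrt{2}$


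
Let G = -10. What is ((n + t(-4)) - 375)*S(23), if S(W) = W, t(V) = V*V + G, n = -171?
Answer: -12420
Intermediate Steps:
t(V) = -10 + V² (t(V) = V*V - 10 = V² - 10 = -10 + V²)
((n + t(-4)) - 375)*S(23) = ((-171 + (-10 + (-4)²)) - 375)*23 = ((-171 + (-10 + 16)) - 375)*23 = ((-171 + 6) - 375)*23 = (-165 - 375)*23 = -540*23 = -12420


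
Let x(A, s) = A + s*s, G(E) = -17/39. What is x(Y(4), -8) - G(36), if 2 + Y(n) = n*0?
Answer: 2435/39 ≈ 62.436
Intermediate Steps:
G(E) = -17/39 (G(E) = -17*1/39 = -17/39)
Y(n) = -2 (Y(n) = -2 + n*0 = -2 + 0 = -2)
x(A, s) = A + s**2
x(Y(4), -8) - G(36) = (-2 + (-8)**2) - 1*(-17/39) = (-2 + 64) + 17/39 = 62 + 17/39 = 2435/39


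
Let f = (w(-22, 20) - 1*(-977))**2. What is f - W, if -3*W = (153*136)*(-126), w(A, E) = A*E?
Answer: -585567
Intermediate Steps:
W = 873936 (W = -153*136*(-126)/3 = -6936*(-126) = -1/3*(-2621808) = 873936)
f = 288369 (f = (-22*20 - 1*(-977))**2 = (-440 + 977)**2 = 537**2 = 288369)
f - W = 288369 - 1*873936 = 288369 - 873936 = -585567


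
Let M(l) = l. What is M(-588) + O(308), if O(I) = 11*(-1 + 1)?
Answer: -588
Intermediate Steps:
O(I) = 0 (O(I) = 11*0 = 0)
M(-588) + O(308) = -588 + 0 = -588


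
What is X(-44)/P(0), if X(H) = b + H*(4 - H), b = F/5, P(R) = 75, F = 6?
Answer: -3518/125 ≈ -28.144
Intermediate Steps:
b = 6/5 ≈ 1.2000
X(H) = 6/5 + H*(4 - H)
X(-44)/P(0) = (6/5 - 1*(-44)**2 + 4*(-44))/75 = (6/5 - 1*1936 - 176)*(1/75) = (6/5 - 1936 - 176)*(1/75) = -10554/5*1/75 = -3518/125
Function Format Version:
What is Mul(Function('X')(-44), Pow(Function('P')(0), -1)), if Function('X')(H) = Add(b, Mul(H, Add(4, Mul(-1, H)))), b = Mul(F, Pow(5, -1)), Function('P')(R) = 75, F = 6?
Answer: Rational(-3518, 125) ≈ -28.144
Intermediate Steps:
b = Rational(6, 5) (b = Mul(6, Pow(5, -1)) = Mul(6, Rational(1, 5)) = Rational(6, 5) ≈ 1.2000)
Function('X')(H) = Add(Rational(6, 5), Mul(H, Add(4, Mul(-1, H))))
Mul(Function('X')(-44), Pow(Function('P')(0), -1)) = Mul(Add(Rational(6, 5), Mul(-1, Pow(-44, 2)), Mul(4, -44)), Pow(75, -1)) = Mul(Add(Rational(6, 5), Mul(-1, 1936), -176), Rational(1, 75)) = Mul(Add(Rational(6, 5), -1936, -176), Rational(1, 75)) = Mul(Rational(-10554, 5), Rational(1, 75)) = Rational(-3518, 125)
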